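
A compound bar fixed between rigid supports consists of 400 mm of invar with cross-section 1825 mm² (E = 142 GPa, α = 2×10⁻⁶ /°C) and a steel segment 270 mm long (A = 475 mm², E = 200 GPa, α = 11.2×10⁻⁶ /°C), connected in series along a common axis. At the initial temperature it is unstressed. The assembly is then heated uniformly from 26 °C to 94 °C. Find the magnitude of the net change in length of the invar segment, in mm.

|ΔL| ≈ 0.0371 mm

If the supports were absent, the total length change would be Σ αᵢΔT Lᵢ = 2×10⁻⁶×68×400 + 11.2×10⁻⁶×68×270 = 0.26 mm.
Since the ends are fixed, an axial force P builds up, equal in every segment, with P · Σ Lᵢ/(AᵢEᵢ) = δ_free.
The series flexibility is Σ Lᵢ/(AᵢEᵢ) = 400/(1825×142×10³) + 270/(475×200×10³) = 4.386×10⁻⁶ mm/N.
Hence P = δ_free / Σ(L/AE) = 0.26/4.386×10⁻⁶ = 59.29 kN (compressive).
For the invar segment, free thermal change = 2×10⁻⁶×68×400 = 0.0544 mm and elastic change from P = 59290×400/(1825×142×10³) = 0.09152 mm; these oppose, so the net change is 0.0371 mm (segment shortens).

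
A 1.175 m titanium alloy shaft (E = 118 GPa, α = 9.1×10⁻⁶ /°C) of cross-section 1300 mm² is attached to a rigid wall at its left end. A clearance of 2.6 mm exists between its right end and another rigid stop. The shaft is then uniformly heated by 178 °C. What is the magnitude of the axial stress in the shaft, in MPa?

σ ≈ 0 MPa

Unrestrained expansion: δ_free = αΔT L = 9.1×10⁻⁶ × 178 × 1175 = 1.903 mm.
Since δ_free = 1.9 mm is less than the 2.6 mm gap, the shaft never touches the wall. No axial force develops.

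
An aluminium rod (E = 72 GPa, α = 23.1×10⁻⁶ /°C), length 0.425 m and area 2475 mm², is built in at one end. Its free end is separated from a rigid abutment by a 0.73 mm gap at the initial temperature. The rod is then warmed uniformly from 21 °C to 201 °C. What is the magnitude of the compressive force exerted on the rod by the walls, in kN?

P ≈ 435 kN

If the wall were absent the rod would grow by αΔT L = 23.1×10⁻⁶ × 180 × 425 = 1.767 mm.
The gap closes (δ_free > 0.73 mm) and the wall then resists a further 1.767 − 0.73 = 1.037 mm of expansion.
So σ = E(δ_free − g)/L = 72×10³ × 1.037/425 = 175.7 MPa.
Force on the wall = σA = 175.7 × 2475 mm² = 434.9 kN.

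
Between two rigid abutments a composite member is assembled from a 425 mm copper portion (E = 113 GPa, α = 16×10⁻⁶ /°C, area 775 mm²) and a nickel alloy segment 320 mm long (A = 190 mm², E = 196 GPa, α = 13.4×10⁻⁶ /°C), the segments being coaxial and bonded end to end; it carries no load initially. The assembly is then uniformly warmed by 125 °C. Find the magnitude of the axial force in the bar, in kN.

P ≈ 103 kN (compressive)

Free thermal expansion of the whole bar: Σ αᵢΔT Lᵢ = 16×10⁻⁶×125×425 + 13.4×10⁻⁶×125×320 = 1.386 mm.
Since the ends are fixed, an axial force P builds up, equal in every segment, with P · Σ Lᵢ/(AᵢEᵢ) = δ_free.
The series flexibility is Σ Lᵢ/(AᵢEᵢ) = 425/(775×113×10³) + 320/(190×196×10³) = 1.345×10⁻⁵ mm/N.
P = 1.386 / 1.345×10⁻⁵ = 103100 N = 103.1 kN, compressive.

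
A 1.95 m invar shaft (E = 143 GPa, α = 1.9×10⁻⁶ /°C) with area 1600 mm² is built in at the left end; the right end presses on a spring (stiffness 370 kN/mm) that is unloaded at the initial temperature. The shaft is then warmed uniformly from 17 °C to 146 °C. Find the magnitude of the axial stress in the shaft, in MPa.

σ ≈ 26.6 MPa (compressive)

If the spring were absent the shaft would lengthen by αΔT L = 1.9×10⁻⁶ × 129 × 1950 = 0.4779 mm.
With a force P in the spring, the elastic change of the shaft is PL/(AE) and that of the spring is P/k; compatibility requires their sum to equal δ_free.
So P = δ_free / [L/(AE) + 1/k] = 0.4779 / [ 1950/(1600×143×10³) + 1/(370×10³) ].
P = 0.4779 / 1.123×10⁻⁵ = 42580 N.
σ = P/A = 42580/1600 = 26.61 MPa.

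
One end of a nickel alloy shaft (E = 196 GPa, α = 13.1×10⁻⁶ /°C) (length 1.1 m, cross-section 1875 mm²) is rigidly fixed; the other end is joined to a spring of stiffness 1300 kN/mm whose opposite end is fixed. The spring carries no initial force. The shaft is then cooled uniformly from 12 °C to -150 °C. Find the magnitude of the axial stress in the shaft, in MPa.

σ ≈ 331 MPa (tensile)

Free thermal contraction: δ_free = αΔT L = 13.1×10⁻⁶ × 162 × 1100 = 2.334 mm.
Let P be the tensile force in the spring. The shaft extends elastically by PL/(AE) and the spring stretches by P/k; together these equal δ_free.
So P = δ_free / [L/(AE) + 1/k] = 2.334 / [ 1100/(1875×196×10³) + 1/(1300×10³) ].
P = 2.334 / 3.762×10⁻⁶ = 620500 N.
σ = P/A = 620500/1875 = 330.9 MPa.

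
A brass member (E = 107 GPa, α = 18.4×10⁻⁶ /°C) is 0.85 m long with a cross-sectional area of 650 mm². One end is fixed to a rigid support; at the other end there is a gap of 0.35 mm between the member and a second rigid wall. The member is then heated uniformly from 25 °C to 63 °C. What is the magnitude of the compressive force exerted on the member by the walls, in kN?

If the wall were absent the member would grow by αΔT L = 18.4×10⁻⁶ × 38 × 850 = 0.5943 mm.
This exceeds the 0.35 mm gap, so the wall pushes back. The portion of expansion that must be recovered elastically is δ_free − gap = 0.5943 − 0.35 = 0.2443 mm.
So σ = E(δ_free − g)/L = 107×10³ × 0.2443/850 = 30.76 MPa.
P = σA = 30.76 × 650 = 19.99 kN.

P ≈ 20 kN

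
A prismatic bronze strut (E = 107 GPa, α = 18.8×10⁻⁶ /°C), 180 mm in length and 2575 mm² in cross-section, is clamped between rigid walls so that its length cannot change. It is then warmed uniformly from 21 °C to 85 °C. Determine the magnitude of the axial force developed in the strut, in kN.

The ends cannot move, so σ = EαΔT = 107×10³ × 18.8×10⁻⁶ × 64 = 128.7 MPa.
Then P = σA = 128.7 × 2575 mm² = 331.5 kN, compressive.

P ≈ 332 kN (compressive)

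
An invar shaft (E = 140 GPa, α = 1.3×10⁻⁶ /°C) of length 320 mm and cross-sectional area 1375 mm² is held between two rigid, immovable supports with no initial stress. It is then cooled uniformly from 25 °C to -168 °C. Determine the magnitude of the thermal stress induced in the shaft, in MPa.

With length fixed, the mechanical strain must cancel the thermal strain αΔT = 1.3×10⁻⁶ × 193 = 250.9×10⁻⁶.
Hence σ = E·αΔT = 140×10³ × 250.9×10⁻⁶ = 35.13 MPa, tensile.

σ ≈ 35.1 MPa (tensile)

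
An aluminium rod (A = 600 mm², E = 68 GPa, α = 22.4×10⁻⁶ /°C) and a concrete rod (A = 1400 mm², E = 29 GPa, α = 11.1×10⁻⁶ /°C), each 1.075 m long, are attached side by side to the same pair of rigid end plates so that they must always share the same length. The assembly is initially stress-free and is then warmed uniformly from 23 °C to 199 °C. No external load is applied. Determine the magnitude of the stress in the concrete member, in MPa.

Both members must finish at the same length. With the larger α, the aluminium tends to over-expand; the plates restrain it, putting the aluminium in compression and the concrete in tension. With no external load the two internal forces are equal and opposite, magnitude P.
Equating the net (thermal + elastic) strains gives |α₁ − α₂|·ΔT = P·[1/(A₁E₁) + 1/(A₂E₂)].
|α₁ − α₂|·ΔT = 11.3×10⁻⁶ × 176 = 0.001989.
1/(A₁E₁) + 1/(A₂E₂) = 1/(600×68×10³) + 1/(1400×29×10³) = 4.914×10⁻⁸ N⁻¹.
P = 0.001989 / 4.914×10⁻⁸ = 40470 N = 40.47 kN.
σ_{concrete} = P/A₂ = 40470/1400 = 28.91 MPa, tensile.

σ ≈ 28.9 MPa (tensile)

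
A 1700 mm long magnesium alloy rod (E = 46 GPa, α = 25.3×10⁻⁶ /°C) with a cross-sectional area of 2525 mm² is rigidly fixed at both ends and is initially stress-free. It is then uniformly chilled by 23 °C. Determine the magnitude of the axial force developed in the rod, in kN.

With zero net strain, σ = E·αΔT = 46 GPa × 25.3×10⁻⁶ × 23 = 26.77 MPa.
Axial force P = σA = 26.77 × 2525 = 67590 N = 67.59 kN, tensile.

P ≈ 67.6 kN (tensile)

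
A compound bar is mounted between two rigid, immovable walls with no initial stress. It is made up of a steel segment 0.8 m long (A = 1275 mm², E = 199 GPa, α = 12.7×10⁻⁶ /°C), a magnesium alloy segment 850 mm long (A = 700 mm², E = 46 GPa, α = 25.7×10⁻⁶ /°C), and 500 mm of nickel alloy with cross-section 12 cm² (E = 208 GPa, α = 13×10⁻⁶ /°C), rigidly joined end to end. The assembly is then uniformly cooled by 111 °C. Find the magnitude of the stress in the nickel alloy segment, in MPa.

σ ≈ 113 MPa (tensile)

Free thermal contraction of the whole bar: Σ αᵢΔT Lᵢ = 12.7×10⁻⁶×111×800 + 25.7×10⁻⁶×111×850 + 13×10⁻⁶×111×500 = 4.274 mm.
Since the ends are fixed, an axial force P builds up, equal in every segment, with P · Σ Lᵢ/(AᵢEᵢ) = δ_free.
The series flexibility is Σ Lᵢ/(AᵢEᵢ) = 800/(1275×199×10³) + 850/(700×46×10³) + 500/(1200×208×10³) = 3.155×10⁻⁵ mm/N.
P = 4.274 / 3.155×10⁻⁵ = 135500 N = 135.5 kN, tensile.
σ_{nickel alloy} = P / A = 135500 / 1200 = 112.9 MPa.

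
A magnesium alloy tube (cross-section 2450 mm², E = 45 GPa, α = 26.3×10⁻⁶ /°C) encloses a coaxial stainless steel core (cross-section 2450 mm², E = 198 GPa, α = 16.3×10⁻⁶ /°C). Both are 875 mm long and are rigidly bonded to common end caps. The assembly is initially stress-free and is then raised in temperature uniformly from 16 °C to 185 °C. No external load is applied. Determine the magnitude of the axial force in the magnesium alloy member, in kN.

P ≈ 152 kN (compressive in the magnesium alloy)

The magnesium alloy has the larger α, so on heating it would change length more than the stainless steel if both were free. The rigid plates force a common final length, so the magnesium alloy is put into compression and the stainless steel into tension, with equal and opposite forces P (no external load).
Compatibility of the two members (thermal + elastic change equal): (α₁ − α₂)ΔT = P·[1/(A₁E₁) + 1/(A₂E₂)].
|α₁ − α₂|·ΔT = 10×10⁻⁶ × 169 = 0.00169.
1/(A₁E₁) + 1/(A₂E₂) = 1/(2450×45×10³) + 1/(2450×198×10³) = 1.113×10⁻⁸ N⁻¹.
P = 0.00169 / 1.113×10⁻⁸ = 151800 N = 151.8 kN.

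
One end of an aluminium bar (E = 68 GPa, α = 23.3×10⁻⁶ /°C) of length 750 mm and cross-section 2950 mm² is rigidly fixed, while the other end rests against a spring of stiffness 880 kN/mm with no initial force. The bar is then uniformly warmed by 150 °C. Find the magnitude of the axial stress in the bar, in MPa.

σ ≈ 182 MPa (compressive)

If the spring were absent the bar would lengthen by αΔT L = 23.3×10⁻⁶ × 150 × 750 = 2.621 mm.
With a force P in the spring, the elastic change of the bar is PL/(AE) and that of the spring is P/k; compatibility requires their sum to equal δ_free.
P [ L/(AE) + 1/k ] = δ_free → P [ 750/(2950×68×10³) + 1/(880×10³) ] = 2.621.
P = 2.621 / 4.875×10⁻⁶ = 537700 N.
σ = P/A = 537700/2950 = 182.3 MPa.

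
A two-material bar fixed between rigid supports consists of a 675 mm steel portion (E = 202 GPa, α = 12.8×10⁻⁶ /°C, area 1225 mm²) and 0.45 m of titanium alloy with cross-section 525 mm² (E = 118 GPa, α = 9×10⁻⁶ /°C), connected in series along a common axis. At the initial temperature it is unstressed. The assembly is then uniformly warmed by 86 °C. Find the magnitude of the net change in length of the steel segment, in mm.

With the walls removed the bar would change length by δ_free = Σ αᵢΔT Lᵢ = 12.8×10⁻⁶×86×675 + 9×10⁻⁶×86×450 = 1.091 mm.
The rigid supports impose zero overall length change; the single axial force P common to all segments must satisfy P Σ Lᵢ/(AᵢEᵢ) = δ_free.
The series flexibility is Σ Lᵢ/(AᵢEᵢ) = 675/(1225×202×10³) + 450/(525×118×10³) = 9.992×10⁻⁶ mm/N.
Hence P = δ_free / Σ(L/AE) = 1.091/9.992×10⁻⁶ = 109.2 kN (compressive).
For the steel segment, free thermal change = 12.8×10⁻⁶×86×675 = 0.743 mm and elastic change from P = 109200×675/(1225×202×10³) = 0.2979 mm; these oppose, so the net change is 0.445 mm (segment lengthens).

|ΔL| ≈ 0.445 mm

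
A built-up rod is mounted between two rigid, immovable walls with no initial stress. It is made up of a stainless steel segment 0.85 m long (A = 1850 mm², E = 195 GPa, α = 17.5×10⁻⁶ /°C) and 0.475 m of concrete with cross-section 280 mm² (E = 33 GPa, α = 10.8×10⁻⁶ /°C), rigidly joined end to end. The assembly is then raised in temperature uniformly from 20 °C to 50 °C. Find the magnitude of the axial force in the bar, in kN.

With the walls removed the bar would change length by δ_free = Σ αᵢΔT Lᵢ = 17.5×10⁻⁶×30×850 + 10.8×10⁻⁶×30×475 = 0.6001 mm.
Since the ends are fixed, an axial force P builds up, equal in every segment, with P · Σ Lᵢ/(AᵢEᵢ) = δ_free.
Σ Lᵢ/(AᵢEᵢ) = 850/(1850×195×10³) + 475/(280×33×10³) = 5.376×10⁻⁵ mm/N.
So P = 0.6001 / 5.376×10⁻⁵ = 11.16 kN, compressive.

P ≈ 11.2 kN (compressive)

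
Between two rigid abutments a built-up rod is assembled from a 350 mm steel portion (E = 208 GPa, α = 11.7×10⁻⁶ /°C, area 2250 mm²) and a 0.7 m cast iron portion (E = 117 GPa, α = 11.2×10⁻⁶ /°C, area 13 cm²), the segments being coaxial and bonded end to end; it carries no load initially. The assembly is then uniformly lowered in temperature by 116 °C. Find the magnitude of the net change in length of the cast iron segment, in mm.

|ΔL| ≈ 0.281 mm

If the supports were absent, the total length change would be Σ αᵢΔT Lᵢ = 11.7×10⁻⁶×116×350 + 11.2×10⁻⁶×116×700 = 1.384 mm.
The rigid supports impose zero overall length change; the single axial force P common to all segments must satisfy P Σ Lᵢ/(AᵢEᵢ) = δ_free.
Σ Lᵢ/(AᵢEᵢ) = 350/(2250×208×10³) + 700/(1300×117×10³) = 5.35×10⁻⁶ mm/N.
P = 1.384 / 5.35×10⁻⁶ = 258800 N = 258.8 kN, tensile.
For the cast iron segment, free thermal change = 11.2×10⁻⁶×116×700 = 0.9094 mm and elastic change from P = 258800×700/(1300×117×10³) = 1.191 mm; these oppose, so the net change is 0.281 mm (segment lengthens).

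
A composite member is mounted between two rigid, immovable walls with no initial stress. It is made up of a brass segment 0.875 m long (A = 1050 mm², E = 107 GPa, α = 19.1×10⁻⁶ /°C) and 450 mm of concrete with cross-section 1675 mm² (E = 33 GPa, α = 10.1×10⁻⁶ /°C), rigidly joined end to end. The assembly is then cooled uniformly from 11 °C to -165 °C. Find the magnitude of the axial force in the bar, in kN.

P ≈ 235 kN (tensile)

Free thermal contraction of the whole bar: Σ αᵢΔT Lᵢ = 19.1×10⁻⁶×176×875 + 10.1×10⁻⁶×176×450 = 3.741 mm.
The walls prevent any net length change, so an axial force P (same in every segment) develops. Compatibility: P · Σ Lᵢ/(AᵢEᵢ) = δ_free.
The series flexibility is Σ Lᵢ/(AᵢEᵢ) = 875/(1050×107×10³) + 450/(1675×33×10³) = 1.593×10⁻⁵ mm/N.
P = 3.741 / 1.593×10⁻⁵ = 234900 N = 234.9 kN, tensile.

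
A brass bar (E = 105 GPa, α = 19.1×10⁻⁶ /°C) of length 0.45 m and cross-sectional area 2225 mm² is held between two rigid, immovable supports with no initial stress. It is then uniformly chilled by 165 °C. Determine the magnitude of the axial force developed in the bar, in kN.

Full restraint means ε = 0, so the stress is σ = EαΔT = 105×10³ × 19.1×10⁻⁶ × 165 = 330.9 MPa.
Axial force P = σA = 330.9 × 2225 = 736300 N = 736.3 kN, tensile.

P ≈ 736 kN (tensile)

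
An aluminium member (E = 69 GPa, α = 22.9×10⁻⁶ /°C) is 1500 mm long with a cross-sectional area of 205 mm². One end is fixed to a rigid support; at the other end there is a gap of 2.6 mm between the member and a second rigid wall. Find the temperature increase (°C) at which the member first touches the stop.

ΔT ≈ 75.7 °C

The gap closes when αΔT L = 2.6 mm, since the member is still unstressed at that instant.
So ΔT = g/(αL) = 2.6/(22.9×10⁻⁶ × 1500) = 75.69 °C.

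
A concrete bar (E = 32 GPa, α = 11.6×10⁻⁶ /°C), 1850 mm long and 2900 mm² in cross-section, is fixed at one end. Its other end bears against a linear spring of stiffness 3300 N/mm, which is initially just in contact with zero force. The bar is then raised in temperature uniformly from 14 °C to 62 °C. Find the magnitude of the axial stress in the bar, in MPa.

σ ≈ 1.1 MPa (compressive)

If the spring were absent the bar would lengthen by αΔT L = 11.6×10⁻⁶ × 48 × 1850 = 1.03 mm.
With a force P in the spring, the elastic change of the bar is PL/(AE) and that of the spring is P/k; compatibility requires their sum to equal δ_free.
P [ L/(AE) + 1/k ] = δ_free → P [ 1850/(2900×32×10³) + 1/(3300) ] = 1.03.
P = 1.03 / 0.000323 = 3189 N.
σ = P/A = 3189/2900 = 1.1 MPa.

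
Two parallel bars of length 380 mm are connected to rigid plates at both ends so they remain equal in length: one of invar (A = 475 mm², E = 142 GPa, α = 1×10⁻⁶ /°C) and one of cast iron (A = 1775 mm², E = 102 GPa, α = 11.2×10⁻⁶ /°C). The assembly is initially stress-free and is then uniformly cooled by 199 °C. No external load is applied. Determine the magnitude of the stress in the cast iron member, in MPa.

σ ≈ 56.2 MPa (tensile)

Both members must finish at the same length. With the larger α, the cast iron tends to over-contract; the plates restrain it, putting the cast iron in tension and the invar in compression. With no external load the two internal forces are equal and opposite, magnitude P.
Setting the final lengths equal and cancelling L: (α₁ − α₂)ΔT = P/(A₁E₁) + P/(A₂E₂).
|α₁ − α₂|·ΔT = 10.2×10⁻⁶ × 199 = 0.00203.
1/(A₁E₁) + 1/(A₂E₂) = 1/(475×142×10³) + 1/(1775×102×10³) = 2.035×10⁻⁸ N⁻¹.
So P = 0.00203 / 2.035×10⁻⁸ = 99.75 kN.
σ_{cast iron} = P/A₂ = 99750/1775 = 56.2 MPa, tensile.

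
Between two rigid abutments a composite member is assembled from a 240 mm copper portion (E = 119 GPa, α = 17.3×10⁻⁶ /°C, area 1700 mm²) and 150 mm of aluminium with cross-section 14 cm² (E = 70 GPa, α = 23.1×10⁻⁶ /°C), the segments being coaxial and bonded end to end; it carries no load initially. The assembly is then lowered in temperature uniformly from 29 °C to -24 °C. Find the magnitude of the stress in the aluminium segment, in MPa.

With the walls removed the bar would change length by δ_free = Σ αᵢΔT Lᵢ = 17.3×10⁻⁶×53×240 + 23.1×10⁻⁶×53×150 = 0.4037 mm.
The rigid supports impose zero overall length change; the single axial force P common to all segments must satisfy P Σ Lᵢ/(AᵢEᵢ) = δ_free.
Σ Lᵢ/(AᵢEᵢ) = 240/(1700×119×10³) + 150/(1400×70×10³) = 2.717×10⁻⁶ mm/N.
Hence P = δ_free / Σ(L/AE) = 0.4037/2.717×10⁻⁶ = 148.6 kN (tensile).
σ_{aluminium} = P / A = 148600 / 1400 = 106.1 MPa.

σ ≈ 106 MPa (tensile)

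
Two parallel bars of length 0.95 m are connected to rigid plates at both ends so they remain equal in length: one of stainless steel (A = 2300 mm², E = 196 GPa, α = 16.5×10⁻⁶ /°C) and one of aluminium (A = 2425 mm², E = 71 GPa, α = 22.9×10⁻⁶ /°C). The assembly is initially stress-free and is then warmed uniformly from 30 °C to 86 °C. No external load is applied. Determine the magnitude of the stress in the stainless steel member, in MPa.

Equilibrium of a rigid end plate with no external load gives equal and opposite internal forces ±P in the two members. Since α_{aluminium} > α_{stainless steel}, heating drives the aluminium into compression and the stainless steel into tension.
Equating the net (thermal + elastic) strains gives |α₁ − α₂|·ΔT = P·[1/(A₁E₁) + 1/(A₂E₂)].
|α₁ − α₂|·ΔT = 6.4×10⁻⁶ × 56 = 0.0003584.
1/(A₁E₁) + 1/(A₂E₂) = 1/(2300×196×10³) + 1/(2425×71×10³) = 8.026×10⁻⁹ N⁻¹.
P = 0.0003584 / 8.026×10⁻⁹ = 44650 N = 44.65 kN.
σ_{stainless steel} = P/A₁ = 44650/2300 = 19.41 MPa, tensile.

σ ≈ 19.4 MPa (tensile)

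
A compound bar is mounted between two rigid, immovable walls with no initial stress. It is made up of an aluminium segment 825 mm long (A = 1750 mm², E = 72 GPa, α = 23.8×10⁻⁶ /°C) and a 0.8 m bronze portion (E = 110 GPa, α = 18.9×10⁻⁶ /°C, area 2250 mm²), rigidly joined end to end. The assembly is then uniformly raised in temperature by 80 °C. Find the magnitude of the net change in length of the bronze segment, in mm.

Free thermal expansion of the whole bar: Σ αᵢΔT Lᵢ = 23.8×10⁻⁶×80×825 + 18.9×10⁻⁶×80×800 = 2.78 mm.
Since the ends are fixed, an axial force P builds up, equal in every segment, with P · Σ Lᵢ/(AᵢEᵢ) = δ_free.
The series flexibility is Σ Lᵢ/(AᵢEᵢ) = 825/(1750×72×10³) + 800/(2250×110×10³) = 9.78×10⁻⁶ mm/N.
Hence P = δ_free / Σ(L/AE) = 2.78/9.78×10⁻⁶ = 284.3 kN (compressive).
For the bronze segment, free thermal change = 18.9×10⁻⁶×80×800 = 1.21 mm and elastic change from P = 284300×800/(2250×110×10³) = 0.9189 mm; these oppose, so the net change is 0.291 mm (segment lengthens).

|ΔL| ≈ 0.291 mm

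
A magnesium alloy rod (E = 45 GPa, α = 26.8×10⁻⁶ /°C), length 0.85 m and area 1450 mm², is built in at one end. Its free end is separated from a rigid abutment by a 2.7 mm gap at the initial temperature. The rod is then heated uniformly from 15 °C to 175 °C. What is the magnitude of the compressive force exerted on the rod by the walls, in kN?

P ≈ 72.5 kN

Free thermal elongation = αΔT L = 26.8×10⁻⁶ × 160 × 850 = 3.645 mm.
After closing the 2.7 mm clearance, 3.645 − 2.7 = 0.9448 mm of expansion remains to be suppressed by the wall.
Compatibility: PL/(AE) = 0.9448 mm, so σ = P/A = E × (0.9448/850) = 50.02 MPa.
P = σA = 50.02 × 1450 = 72.53 kN.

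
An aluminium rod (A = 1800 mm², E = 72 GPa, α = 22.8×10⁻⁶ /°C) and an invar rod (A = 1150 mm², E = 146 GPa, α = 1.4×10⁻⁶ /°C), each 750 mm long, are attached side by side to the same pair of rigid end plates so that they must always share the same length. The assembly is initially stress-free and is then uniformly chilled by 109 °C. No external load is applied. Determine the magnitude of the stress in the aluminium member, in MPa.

σ ≈ 94.8 MPa (tensile)

The aluminium has the larger α, so on cooling it would change length more than the invar if both were free. The rigid plates force a common final length, so the aluminium is put into tension and the invar into compression, with equal and opposite forces P (no external load).
Setting the final lengths equal and cancelling L: (α₁ − α₂)ΔT = P/(A₁E₁) + P/(A₂E₂).
|α₁ − α₂|·ΔT = 21.4×10⁻⁶ × 109 = 0.002333.
1/(A₁E₁) + 1/(A₂E₂) = 1/(1800×72×10³) + 1/(1150×146×10³) = 1.367×10⁻⁸ N⁻¹.
P = 0.002333 / 1.367×10⁻⁸ = 170600 N = 170.6 kN.
σ_{aluminium} = P/A₁ = 170600/1800 = 94.78 MPa, tensile.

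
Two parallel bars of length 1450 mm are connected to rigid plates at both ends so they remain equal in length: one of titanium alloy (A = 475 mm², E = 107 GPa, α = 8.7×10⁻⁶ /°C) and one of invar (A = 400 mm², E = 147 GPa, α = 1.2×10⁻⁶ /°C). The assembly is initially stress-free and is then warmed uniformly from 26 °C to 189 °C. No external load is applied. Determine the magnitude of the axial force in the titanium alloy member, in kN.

P ≈ 33.3 kN (compressive in the titanium alloy)

The titanium alloy has the larger α, so on heating it would change length more than the invar if both were free. The rigid plates force a common final length, so the titanium alloy is put into compression and the invar into tension, with equal and opposite forces P (no external load).
Setting the final lengths equal and cancelling L: (α₁ − α₂)ΔT = P/(A₁E₁) + P/(A₂E₂).
|α₁ − α₂|·ΔT = 7.5×10⁻⁶ × 163 = 0.001222.
1/(A₁E₁) + 1/(A₂E₂) = 1/(475×107×10³) + 1/(400×147×10³) = 3.668×10⁻⁸ N⁻¹.
So P = 0.001222 / 3.668×10⁻⁸ = 33.33 kN.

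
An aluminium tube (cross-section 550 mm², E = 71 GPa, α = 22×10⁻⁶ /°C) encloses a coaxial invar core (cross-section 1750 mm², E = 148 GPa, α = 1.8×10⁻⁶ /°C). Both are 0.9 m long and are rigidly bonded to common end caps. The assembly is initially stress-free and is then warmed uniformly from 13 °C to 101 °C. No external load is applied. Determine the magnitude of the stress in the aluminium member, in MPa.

σ ≈ 110 MPa (compressive)

Equilibrium of a rigid end plate with no external load gives equal and opposite internal forces ±P in the two members. Since α_{aluminium} > α_{invar}, heating drives the aluminium into compression and the invar into tension.
Compatibility of the two members (thermal + elastic change equal): (α₁ − α₂)ΔT = P·[1/(A₁E₁) + 1/(A₂E₂)].
|α₁ − α₂|·ΔT = 20.2×10⁻⁶ × 88 = 0.001778.
1/(A₁E₁) + 1/(A₂E₂) = 1/(550×71×10³) + 1/(1750×148×10³) = 2.947×10⁻⁸ N⁻¹.
So P = 0.001778 / 2.947×10⁻⁸ = 60.32 kN.
σ_{aluminium} = P/A₁ = 60320/550 = 109.7 MPa, compressive.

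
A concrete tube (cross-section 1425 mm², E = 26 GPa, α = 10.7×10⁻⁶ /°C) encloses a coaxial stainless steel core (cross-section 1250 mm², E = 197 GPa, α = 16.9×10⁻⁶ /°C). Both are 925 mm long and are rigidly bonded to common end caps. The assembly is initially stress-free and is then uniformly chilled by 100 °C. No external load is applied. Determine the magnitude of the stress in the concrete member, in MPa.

Both members must finish at the same length. With the larger α, the stainless steel tends to over-contract; the plates restrain it, putting the stainless steel in tension and the concrete in compression. With no external load the two internal forces are equal and opposite, magnitude P.
Compatibility of the two members (thermal + elastic change equal): (α₁ − α₂)ΔT = P·[1/(A₁E₁) + 1/(A₂E₂)].
|α₁ − α₂|·ΔT = 6.2×10⁻⁶ × 100 = 0.00062.
1/(A₁E₁) + 1/(A₂E₂) = 1/(1425×26×10³) + 1/(1250×197×10³) = 3.105×10⁻⁸ N⁻¹.
So P = 0.00062 / 3.105×10⁻⁸ = 19.97 kN.
σ_{concrete} = P/A₁ = 19970/1425 = 14.01 MPa, compressive.

σ ≈ 14 MPa (compressive)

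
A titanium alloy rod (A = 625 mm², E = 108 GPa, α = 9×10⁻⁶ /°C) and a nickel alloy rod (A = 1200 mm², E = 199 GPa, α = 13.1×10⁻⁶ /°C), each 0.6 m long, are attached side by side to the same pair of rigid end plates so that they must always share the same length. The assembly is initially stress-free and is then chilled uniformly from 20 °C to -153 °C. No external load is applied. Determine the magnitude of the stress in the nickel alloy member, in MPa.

σ ≈ 31.1 MPa (tensile)

The nickel alloy has the larger α, so on cooling it would change length more than the titanium alloy if both were free. The rigid plates force a common final length, so the nickel alloy is put into tension and the titanium alloy into compression, with equal and opposite forces P (no external load).
Compatibility of the two members (thermal + elastic change equal): (α₁ − α₂)ΔT = P·[1/(A₁E₁) + 1/(A₂E₂)].
|α₁ − α₂|·ΔT = 4.1×10⁻⁶ × 173 = 0.0007093.
1/(A₁E₁) + 1/(A₂E₂) = 1/(625×108×10³) + 1/(1200×199×10³) = 1.9×10⁻⁸ N⁻¹.
P = 0.0007093 / 1.9×10⁻⁸ = 37330 N = 37.33 kN.
σ_{nickel alloy} = P/A₂ = 37330/1200 = 31.11 MPa, tensile.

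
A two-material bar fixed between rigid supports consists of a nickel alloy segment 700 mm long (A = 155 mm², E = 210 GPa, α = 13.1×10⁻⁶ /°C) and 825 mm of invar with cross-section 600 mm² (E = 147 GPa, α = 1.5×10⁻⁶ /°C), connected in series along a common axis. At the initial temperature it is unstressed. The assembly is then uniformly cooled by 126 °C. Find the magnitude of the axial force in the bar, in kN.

P ≈ 42.5 kN (tensile)

With the walls removed the bar would change length by δ_free = Σ αᵢΔT Lᵢ = 13.1×10⁻⁶×126×700 + 1.5×10⁻⁶×126×825 = 1.311 mm.
The walls prevent any net length change, so an axial force P (same in every segment) develops. Compatibility: P · Σ Lᵢ/(AᵢEᵢ) = δ_free.
The series flexibility is Σ Lᵢ/(AᵢEᵢ) = 700/(155×210×10³) + 825/(600×147×10³) = 3.086×10⁻⁵ mm/N.
Hence P = δ_free / Σ(L/AE) = 1.311/3.086×10⁻⁵ = 42.49 kN (tensile).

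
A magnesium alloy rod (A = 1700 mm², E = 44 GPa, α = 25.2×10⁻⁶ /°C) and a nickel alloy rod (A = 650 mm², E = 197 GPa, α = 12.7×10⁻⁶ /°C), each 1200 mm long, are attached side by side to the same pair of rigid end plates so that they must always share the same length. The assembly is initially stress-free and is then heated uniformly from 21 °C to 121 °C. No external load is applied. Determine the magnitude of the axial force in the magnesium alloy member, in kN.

P ≈ 59 kN (compressive in the magnesium alloy)

Both members must finish at the same length. With the larger α, the magnesium alloy tends to over-expand; the plates restrain it, putting the magnesium alloy in compression and the nickel alloy in tension. With no external load the two internal forces are equal and opposite, magnitude P.
Compatibility of the two members (thermal + elastic change equal): (α₁ − α₂)ΔT = P·[1/(A₁E₁) + 1/(A₂E₂)].
|α₁ − α₂|·ΔT = 12.5×10⁻⁶ × 100 = 0.00125.
1/(A₁E₁) + 1/(A₂E₂) = 1/(1700×44×10³) + 1/(650×197×10³) = 2.118×10⁻⁸ N⁻¹.
P = 0.00125 / 2.118×10⁻⁸ = 59020 N = 59.02 kN.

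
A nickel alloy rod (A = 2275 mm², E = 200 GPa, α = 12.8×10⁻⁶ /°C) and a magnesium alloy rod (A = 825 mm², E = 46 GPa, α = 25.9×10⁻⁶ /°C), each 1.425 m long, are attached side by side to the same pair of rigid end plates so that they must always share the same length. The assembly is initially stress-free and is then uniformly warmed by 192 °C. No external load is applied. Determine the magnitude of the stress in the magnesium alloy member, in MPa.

The magnesium alloy has the larger α, so on heating it would change length more than the nickel alloy if both were free. The rigid plates force a common final length, so the magnesium alloy is put into compression and the nickel alloy into tension, with equal and opposite forces P (no external load).
Equating the net (thermal + elastic) strains gives |α₁ − α₂|·ΔT = P·[1/(A₁E₁) + 1/(A₂E₂)].
|α₁ − α₂|·ΔT = 13.1×10⁻⁶ × 192 = 0.002515.
1/(A₁E₁) + 1/(A₂E₂) = 1/(2275×200×10³) + 1/(825×46×10³) = 2.855×10⁻⁸ N⁻¹.
P = 0.002515 / 2.855×10⁻⁸ = 88100 N = 88.1 kN.
σ_{magnesium alloy} = P/A₂ = 88100/825 = 106.8 MPa, compressive.

σ ≈ 107 MPa (compressive)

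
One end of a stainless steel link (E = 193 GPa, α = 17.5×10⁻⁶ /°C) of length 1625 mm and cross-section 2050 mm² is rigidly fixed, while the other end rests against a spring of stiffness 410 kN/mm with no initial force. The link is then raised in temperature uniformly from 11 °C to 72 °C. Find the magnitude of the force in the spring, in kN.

Free thermal expansion: δ_free = αΔT L = 17.5×10⁻⁶ × 61 × 1625 = 1.735 mm.
Let P be the compressive force at the spring. The link shortens elastically by PL/(AE) and the spring compresses by P/k; together these equal δ_free.
So P = δ_free / [L/(AE) + 1/k] = 1.735 / [ 1625/(2050×193×10³) + 1/(410×10³) ].
P = 1.735 / 6.546×10⁻⁶ = 265000 N.

P ≈ 265 kN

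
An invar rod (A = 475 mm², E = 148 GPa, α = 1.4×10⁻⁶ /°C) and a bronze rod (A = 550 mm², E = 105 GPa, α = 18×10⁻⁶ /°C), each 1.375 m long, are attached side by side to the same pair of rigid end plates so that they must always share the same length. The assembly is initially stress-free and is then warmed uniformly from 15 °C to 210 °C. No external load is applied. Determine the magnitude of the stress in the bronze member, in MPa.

Equilibrium of a rigid end plate with no external load gives equal and opposite internal forces ±P in the two members. Since α_{bronze} > α_{invar}, heating drives the bronze into compression and the invar into tension.
Compatibility of the two members (thermal + elastic change equal): (α₁ − α₂)ΔT = P·[1/(A₁E₁) + 1/(A₂E₂)].
|α₁ − α₂|·ΔT = 16.6×10⁻⁶ × 195 = 0.003237.
1/(A₁E₁) + 1/(A₂E₂) = 1/(475×148×10³) + 1/(550×105×10³) = 3.154×10⁻⁸ N⁻¹.
P = 0.003237 / 3.154×10⁻⁸ = 102600 N = 102.6 kN.
σ_{bronze} = P/A₂ = 102600/550 = 186.6 MPa, compressive.

σ ≈ 187 MPa (compressive)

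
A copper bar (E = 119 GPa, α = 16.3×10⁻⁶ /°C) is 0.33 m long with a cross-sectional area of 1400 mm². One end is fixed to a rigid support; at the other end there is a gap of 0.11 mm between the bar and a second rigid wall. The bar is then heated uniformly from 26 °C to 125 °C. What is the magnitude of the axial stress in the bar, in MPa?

Unrestrained expansion: δ_free = αΔT L = 16.3×10⁻⁶ × 99 × 330 = 0.5325 mm.
After closing the 0.11 mm clearance, 0.5325 − 0.11 = 0.4225 mm of expansion remains to be suppressed by the wall.
So σ = E(δ_free − g)/L = 119×10³ × 0.4225/330 = 152.4 MPa.

σ ≈ 152 MPa (compressive)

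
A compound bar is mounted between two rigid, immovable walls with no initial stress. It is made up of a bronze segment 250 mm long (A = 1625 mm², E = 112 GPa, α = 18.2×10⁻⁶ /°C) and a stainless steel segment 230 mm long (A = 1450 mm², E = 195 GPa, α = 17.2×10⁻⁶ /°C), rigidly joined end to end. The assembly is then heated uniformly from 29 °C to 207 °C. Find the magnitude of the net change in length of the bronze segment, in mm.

With the walls removed the bar would change length by δ_free = Σ αᵢΔT Lᵢ = 18.2×10⁻⁶×178×250 + 17.2×10⁻⁶×178×230 = 1.514 mm.
The rigid supports impose zero overall length change; the single axial force P common to all segments must satisfy P Σ Lᵢ/(AᵢEᵢ) = δ_free.
The series flexibility is Σ Lᵢ/(AᵢEᵢ) = 250/(1625×112×10³) + 230/(1450×195×10³) = 2.187×10⁻⁶ mm/N.
P = 1.514 / 2.187×10⁻⁶ = 692300 N = 692.3 kN, compressive.
For the bronze segment, free thermal change = 18.2×10⁻⁶×178×250 = 0.8099 mm and elastic change from P = 692300×250/(1625×112×10³) = 0.9509 mm; these oppose, so the net change is 0.141 mm (segment shortens).

|ΔL| ≈ 0.141 mm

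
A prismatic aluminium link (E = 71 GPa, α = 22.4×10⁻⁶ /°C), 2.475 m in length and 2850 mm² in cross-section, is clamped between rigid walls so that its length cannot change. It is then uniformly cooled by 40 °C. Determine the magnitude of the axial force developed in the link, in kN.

P ≈ 181 kN (tensile)

With zero net strain, σ = E·αΔT = 71 GPa × 22.4×10⁻⁶ × 40 = 63.62 MPa.
Axial force P = σA = 63.62 × 2850 = 181300 N = 181.3 kN, tensile.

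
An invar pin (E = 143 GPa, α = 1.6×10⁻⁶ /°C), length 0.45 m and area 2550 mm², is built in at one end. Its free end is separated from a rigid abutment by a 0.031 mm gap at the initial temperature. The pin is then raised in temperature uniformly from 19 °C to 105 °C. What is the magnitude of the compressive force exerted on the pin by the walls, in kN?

P ≈ 25.1 kN

Unrestrained expansion: δ_free = αΔT L = 1.6×10⁻⁶ × 86 × 450 = 0.06192 mm.
The gap closes (δ_free > 0.031 mm) and the wall then resists a further 0.06192 − 0.031 = 0.03092 mm of expansion.
Compatibility: PL/(AE) = 0.03092 mm, so σ = P/A = E × (0.03092/450) = 9.826 MPa.
Force on the wall = σA = 9.826 × 2550 mm² = 25.06 kN.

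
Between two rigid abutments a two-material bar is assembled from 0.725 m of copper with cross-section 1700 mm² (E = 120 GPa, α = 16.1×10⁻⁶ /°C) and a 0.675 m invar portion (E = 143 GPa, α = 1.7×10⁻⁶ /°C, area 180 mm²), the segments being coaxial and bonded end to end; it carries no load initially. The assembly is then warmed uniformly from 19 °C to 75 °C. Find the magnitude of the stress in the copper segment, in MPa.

σ ≈ 14.2 MPa (compressive)

If the supports were absent, the total length change would be Σ αᵢΔT Lᵢ = 16.1×10⁻⁶×56×725 + 1.7×10⁻⁶×56×675 = 0.7179 mm.
The rigid supports impose zero overall length change; the single axial force P common to all segments must satisfy P Σ Lᵢ/(AᵢEᵢ) = δ_free.
Σ Lᵢ/(AᵢEᵢ) = 725/(1700×120×10³) + 675/(180×143×10³) = 2.978×10⁻⁵ mm/N.
Hence P = δ_free / Σ(L/AE) = 0.7179/2.978×10⁻⁵ = 24.11 kN (compressive).
σ_{copper} = P / A = 24110 / 1700 = 14.18 MPa.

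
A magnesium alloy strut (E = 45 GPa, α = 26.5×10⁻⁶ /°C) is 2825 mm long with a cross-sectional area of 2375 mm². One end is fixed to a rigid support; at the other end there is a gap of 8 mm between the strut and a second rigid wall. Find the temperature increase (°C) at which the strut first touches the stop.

The gap closes when αΔT L = 8 mm, since the strut is still unstressed at that instant.
So ΔT = g/(αL) = 8/(26.5×10⁻⁶ × 2825) = 106.9 °C.

ΔT ≈ 107 °C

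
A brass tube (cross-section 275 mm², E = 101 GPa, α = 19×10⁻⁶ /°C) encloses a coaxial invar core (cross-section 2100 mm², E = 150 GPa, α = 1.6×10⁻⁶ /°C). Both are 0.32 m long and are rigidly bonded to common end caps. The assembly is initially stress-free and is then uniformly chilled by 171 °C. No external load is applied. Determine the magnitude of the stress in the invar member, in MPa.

σ ≈ 36.2 MPa (compressive)

Equilibrium of a rigid end plate with no external load gives equal and opposite internal forces ±P in the two members. Since α_{brass} > α_{invar}, cooling drives the brass into tension and the invar into compression.
Compatibility of the two members (thermal + elastic change equal): (α₁ − α₂)ΔT = P·[1/(A₁E₁) + 1/(A₂E₂)].
|α₁ − α₂|·ΔT = 17.4×10⁻⁶ × 171 = 0.002975.
1/(A₁E₁) + 1/(A₂E₂) = 1/(275×101×10³) + 1/(2100×150×10³) = 3.918×10⁻⁸ N⁻¹.
P = 0.002975 / 3.918×10⁻⁸ = 75950 N = 75.95 kN.
σ_{invar} = P/A₂ = 75950/2100 = 36.16 MPa, compressive.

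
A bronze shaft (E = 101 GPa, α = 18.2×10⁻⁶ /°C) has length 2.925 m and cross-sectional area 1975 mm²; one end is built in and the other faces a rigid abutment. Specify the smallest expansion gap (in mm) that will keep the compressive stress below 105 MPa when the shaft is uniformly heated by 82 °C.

g ≈ 1.32 mm

Free expansion if unrestrained: δ_free = αΔT L = 18.2×10⁻⁶ × 82 × 2925 = 4.365 mm.
At the allowable stress the elastic shortening the wall may impose is σL/E = 105 × 2925 / (101×10³) = 3.041 mm.
So the gap has to take up the difference, g_min = δ_free − σL/E = 4.365 − 3.041 = 1.324 mm.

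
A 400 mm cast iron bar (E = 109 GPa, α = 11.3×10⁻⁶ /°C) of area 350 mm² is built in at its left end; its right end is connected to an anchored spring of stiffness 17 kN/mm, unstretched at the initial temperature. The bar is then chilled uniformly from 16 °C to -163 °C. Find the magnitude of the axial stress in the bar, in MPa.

The unrestrained thermal change is αΔT L = 11.3×10⁻⁶ × 179 × 400 = 0.8091 mm.
Let P be the tensile force in the spring. The bar extends elastically by PL/(AE) and the spring stretches by P/k; together these equal δ_free.
So P = δ_free / [L/(AE) + 1/k] = 0.8091 / [ 400/(350×109×10³) + 1/(17×10³) ].
P = 0.8091 / 6.931×10⁻⁵ = 11670 N.
σ = P/A = 11670/350 = 33.35 MPa.

σ ≈ 33.4 MPa (tensile)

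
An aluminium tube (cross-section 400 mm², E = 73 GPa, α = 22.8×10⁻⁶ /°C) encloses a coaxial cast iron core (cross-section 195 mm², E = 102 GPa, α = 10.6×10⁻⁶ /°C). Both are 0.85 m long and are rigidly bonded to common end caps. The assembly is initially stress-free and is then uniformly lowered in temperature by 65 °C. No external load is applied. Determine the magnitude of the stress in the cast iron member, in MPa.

σ ≈ 48.1 MPa (compressive)

Both members must finish at the same length. With the larger α, the aluminium tends to over-contract; the plates restrain it, putting the aluminium in tension and the cast iron in compression. With no external load the two internal forces are equal and opposite, magnitude P.
Setting the final lengths equal and cancelling L: (α₁ − α₂)ΔT = P/(A₁E₁) + P/(A₂E₂).
|α₁ − α₂|·ΔT = 12.2×10⁻⁶ × 65 = 0.000793.
1/(A₁E₁) + 1/(A₂E₂) = 1/(400×73×10³) + 1/(195×102×10³) = 8.452×10⁻⁸ N⁻¹.
So P = 0.000793 / 8.452×10⁻⁸ = 9.382 kN.
σ_{cast iron} = P/A₂ = 9382/195 = 48.11 MPa, compressive.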